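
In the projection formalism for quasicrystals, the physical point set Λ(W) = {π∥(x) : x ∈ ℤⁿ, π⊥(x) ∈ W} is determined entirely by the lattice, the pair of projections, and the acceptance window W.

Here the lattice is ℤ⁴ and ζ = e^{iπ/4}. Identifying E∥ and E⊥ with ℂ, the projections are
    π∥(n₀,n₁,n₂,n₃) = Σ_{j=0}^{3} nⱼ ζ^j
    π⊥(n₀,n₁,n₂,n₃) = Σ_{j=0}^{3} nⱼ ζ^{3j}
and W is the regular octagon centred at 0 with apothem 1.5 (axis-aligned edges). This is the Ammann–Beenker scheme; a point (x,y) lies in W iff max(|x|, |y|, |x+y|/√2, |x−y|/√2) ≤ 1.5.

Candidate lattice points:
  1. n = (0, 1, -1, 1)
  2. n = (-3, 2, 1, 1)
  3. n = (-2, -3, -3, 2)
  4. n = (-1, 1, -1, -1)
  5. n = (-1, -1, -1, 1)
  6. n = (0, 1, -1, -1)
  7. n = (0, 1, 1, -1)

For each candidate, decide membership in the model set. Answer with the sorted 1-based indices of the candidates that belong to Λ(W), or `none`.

With ζ = e^{iπ/4} the internal vectors are ζ^0,ζ^3,ζ^6,ζ^9.
#1 (0, 1, -1, 1): internal (0.00000, 2.41421); octagon support 2.41421 vs apothem 1.5 → ∉ W
#2 (-3, 2, 1, 1): internal (-3.70711, 1.12132); octagon support 3.70711 vs apothem 1.5 → ∉ W
#3 (-2, -3, -3, 2): internal (1.53553, 2.29289); octagon support 2.70711 vs apothem 1.5 → ∉ W
#4 (-1, 1, -1, -1): internal (-2.41421, 1.00000); octagon support 2.41421 vs apothem 1.5 → ∉ W
#5 (-1, -1, -1, 1): internal (0.41421, 1.00000); octagon support 1.00000 vs apothem 1.5 → ∈ W
#6 (0, 1, -1, -1): internal (-1.41421, 1.00000); octagon support 1.70711 vs apothem 1.5 → ∉ W
#7 (0, 1, 1, -1): internal (-1.41421, -1.00000); octagon support 1.70711 vs apothem 1.5 → ∉ W

5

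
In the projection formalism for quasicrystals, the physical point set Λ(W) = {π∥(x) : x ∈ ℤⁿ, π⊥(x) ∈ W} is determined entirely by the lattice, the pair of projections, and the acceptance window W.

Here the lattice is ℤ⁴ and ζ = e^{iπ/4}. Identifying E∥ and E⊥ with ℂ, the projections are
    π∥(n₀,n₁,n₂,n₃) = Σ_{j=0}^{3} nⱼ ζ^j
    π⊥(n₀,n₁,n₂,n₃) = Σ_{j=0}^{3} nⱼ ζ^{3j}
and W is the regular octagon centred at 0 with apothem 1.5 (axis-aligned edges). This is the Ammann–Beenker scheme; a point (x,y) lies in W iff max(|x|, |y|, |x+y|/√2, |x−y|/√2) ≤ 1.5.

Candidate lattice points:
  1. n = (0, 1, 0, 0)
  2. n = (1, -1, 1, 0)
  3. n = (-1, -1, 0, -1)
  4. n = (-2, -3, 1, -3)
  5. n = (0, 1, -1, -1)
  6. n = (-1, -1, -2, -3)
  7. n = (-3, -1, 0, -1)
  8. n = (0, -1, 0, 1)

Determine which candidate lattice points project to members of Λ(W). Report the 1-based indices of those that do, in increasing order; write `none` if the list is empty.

π⊥(n) = n₀ + n₁ζ³ + n₂ζ⁶ + n₃ζ⁹ where ζ = e^{iπ/4}.
#1 (0, 1, 0, 0): internal (-0.707107, 0.707107); octagon support 1.000000 vs apothem 1.5 → ∈ W
#2 (1, -1, 1, 0): internal (1.707107, -1.707107); octagon support 2.414214 vs apothem 1.5 → ∉ W
#3 (-1, -1, 0, -1): internal (-1.000000, -1.414214); octagon support 1.707107 vs apothem 1.5 → ∉ W
#4 (-2, -3, 1, -3): internal (-2.000000, -5.242641); octagon support 5.242641 vs apothem 1.5 → ∉ W
#5 (0, 1, -1, -1): internal (-1.414214, 1.000000); octagon support 1.707107 vs apothem 1.5 → ∉ W
#6 (-1, -1, -2, -3): internal (-2.414214, -0.828427); octagon support 2.414214 vs apothem 1.5 → ∉ W
#7 (-3, -1, 0, -1): internal (-3.000000, -1.414214); octagon support 3.121320 vs apothem 1.5 → ∉ W
#8 (0, -1, 0, 1): internal (1.414214, 0.000000); octagon support 1.414214 vs apothem 1.5 → ∈ W

1, 8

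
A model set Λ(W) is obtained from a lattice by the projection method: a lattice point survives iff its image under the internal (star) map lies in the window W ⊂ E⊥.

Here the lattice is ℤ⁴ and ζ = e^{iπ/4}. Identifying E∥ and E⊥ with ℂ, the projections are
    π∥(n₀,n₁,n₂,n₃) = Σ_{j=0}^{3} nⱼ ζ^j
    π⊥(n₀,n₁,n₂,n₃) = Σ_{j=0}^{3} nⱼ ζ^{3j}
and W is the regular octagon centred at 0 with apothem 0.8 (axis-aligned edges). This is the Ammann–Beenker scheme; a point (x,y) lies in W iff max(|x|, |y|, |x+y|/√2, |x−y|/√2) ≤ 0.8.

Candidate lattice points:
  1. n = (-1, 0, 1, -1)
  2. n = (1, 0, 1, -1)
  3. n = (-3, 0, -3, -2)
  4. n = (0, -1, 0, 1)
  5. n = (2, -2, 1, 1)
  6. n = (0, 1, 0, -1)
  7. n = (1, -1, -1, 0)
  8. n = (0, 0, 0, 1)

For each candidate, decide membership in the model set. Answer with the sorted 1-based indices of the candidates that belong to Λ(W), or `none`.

π⊥(n) = n₀ + n₁ζ³ + n₂ζ⁶ + n₃ζ⁹ where ζ = e^{iπ/4}.
candidate 1: n = (-1, 0, 1, -1) → π⊥ ≈ (-1.7071, -1.7071); max(|x|,|y|,|x±y|/√2) = 2.4142 > 0.8 ⇒ ∉ W
candidate 2: n = (1, 0, 1, -1) → π⊥ ≈ (+0.2929, -1.7071); max(|x|,|y|,|x±y|/√2) = 1.7071 > 0.8 ⇒ ∉ W
candidate 3: n = (-3, 0, -3, -2) → π⊥ ≈ (-4.4142, +1.5858); max(|x|,|y|,|x±y|/√2) = 4.4142 > 0.8 ⇒ ∉ W
candidate 4: n = (0, -1, 0, 1) → π⊥ ≈ (+1.4142, +0.0000); max(|x|,|y|,|x±y|/√2) = 1.4142 > 0.8 ⇒ ∉ W
candidate 5: n = (2, -2, 1, 1) → π⊥ ≈ (+4.1213, -1.7071); max(|x|,|y|,|x±y|/√2) = 4.1213 > 0.8 ⇒ ∉ W
candidate 6: n = (0, 1, 0, -1) → π⊥ ≈ (-1.4142, +0.0000); max(|x|,|y|,|x±y|/√2) = 1.4142 > 0.8 ⇒ ∉ W
candidate 7: n = (1, -1, -1, 0) → π⊥ ≈ (+1.7071, +0.2929); max(|x|,|y|,|x±y|/√2) = 1.7071 > 0.8 ⇒ ∉ W
candidate 8: n = (0, 0, 0, 1) → π⊥ ≈ (+0.7071, +0.7071); max(|x|,|y|,|x±y|/√2) = 1.0000 > 0.8 ⇒ ∉ W

none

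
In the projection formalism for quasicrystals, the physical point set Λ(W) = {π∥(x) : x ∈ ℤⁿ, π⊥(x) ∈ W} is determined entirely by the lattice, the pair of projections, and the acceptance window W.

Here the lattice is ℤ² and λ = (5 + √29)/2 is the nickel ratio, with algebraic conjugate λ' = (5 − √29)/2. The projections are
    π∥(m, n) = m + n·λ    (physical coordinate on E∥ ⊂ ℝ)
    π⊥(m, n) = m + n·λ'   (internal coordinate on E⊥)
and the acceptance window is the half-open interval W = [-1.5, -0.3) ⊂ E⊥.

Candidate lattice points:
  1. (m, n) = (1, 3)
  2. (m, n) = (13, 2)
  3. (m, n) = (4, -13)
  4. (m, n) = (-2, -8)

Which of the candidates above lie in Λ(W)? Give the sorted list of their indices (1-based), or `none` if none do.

Numerically λ ≈ 5.1926 and λ' = −1/λ ≈ -0.1926.
candidate 1: (m,n)=(1,3) → π∥ = 1+3·λ ≈ 16.5777, π⊥ = 1+3·λ' ≈ 0.4223 ∉ [-1.5, -0.3) ⇒ out
candidate 2: (m,n)=(13,2) → π∥ = 13+2·λ ≈ 23.3852, π⊥ = 13+2·λ' ≈ 12.6148 ∉ [-1.5, -0.3) ⇒ out
candidate 3: (m,n)=(4,-13) → π∥ = 4-13·λ ≈ -63.5036, π⊥ = 4-13·λ' ≈ 6.5036 ∉ [-1.5, -0.3) ⇒ out
candidate 4: (m,n)=(-2,-8) → π∥ = -2-8·λ ≈ -43.5407, π⊥ = -2-8·λ' ≈ -0.4593 ∈ [-1.5, -0.3) ⇒ IN Λ

4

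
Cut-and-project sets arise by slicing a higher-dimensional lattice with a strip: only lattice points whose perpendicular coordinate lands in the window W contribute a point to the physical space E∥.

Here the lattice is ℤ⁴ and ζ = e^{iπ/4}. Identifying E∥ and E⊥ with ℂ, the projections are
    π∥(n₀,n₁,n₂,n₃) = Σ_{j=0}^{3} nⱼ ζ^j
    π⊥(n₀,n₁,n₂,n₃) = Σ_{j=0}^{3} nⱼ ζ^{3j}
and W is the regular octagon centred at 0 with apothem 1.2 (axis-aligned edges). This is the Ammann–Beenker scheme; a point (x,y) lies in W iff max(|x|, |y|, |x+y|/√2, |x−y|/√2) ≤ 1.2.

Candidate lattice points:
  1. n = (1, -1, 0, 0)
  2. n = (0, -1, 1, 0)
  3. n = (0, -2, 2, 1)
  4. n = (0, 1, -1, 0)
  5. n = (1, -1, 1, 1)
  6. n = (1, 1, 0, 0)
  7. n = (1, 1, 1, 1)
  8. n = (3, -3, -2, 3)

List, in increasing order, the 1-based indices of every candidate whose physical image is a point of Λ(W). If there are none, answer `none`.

6, 7

π⊥(n) = n₀ + n₁ζ³ + n₂ζ⁶ + n₃ζ⁹ where ζ = e^{iπ/4}.
candidate 1: n = (1, -1, 0, 0) → π⊥ ≈ (+1.70711, -0.70711); max(|x|,|y|,|x±y|/√2) = 1.70711 > 1.2 ⇒ ∉ W
candidate 2: n = (0, -1, 1, 0) → π⊥ ≈ (+0.70711, -1.70711); max(|x|,|y|,|x±y|/√2) = 1.70711 > 1.2 ⇒ ∉ W
candidate 3: n = (0, -2, 2, 1) → π⊥ ≈ (+2.12132, -2.70711); max(|x|,|y|,|x±y|/√2) = 3.41421 > 1.2 ⇒ ∉ W
candidate 4: n = (0, 1, -1, 0) → π⊥ ≈ (-0.70711, +1.70711); max(|x|,|y|,|x±y|/√2) = 1.70711 > 1.2 ⇒ ∉ W
candidate 5: n = (1, -1, 1, 1) → π⊥ ≈ (+2.41421, -1.00000); max(|x|,|y|,|x±y|/√2) = 2.41421 > 1.2 ⇒ ∉ W
candidate 6: n = (1, 1, 0, 0) → π⊥ ≈ (+0.29289, +0.70711); max(|x|,|y|,|x±y|/√2) = 0.70711 ≤ 1.2 ⇒ ∈ W
candidate 7: n = (1, 1, 1, 1) → π⊥ ≈ (+1.00000, +0.41421); max(|x|,|y|,|x±y|/√2) = 1.00000 ≤ 1.2 ⇒ ∈ W
candidate 8: n = (3, -3, -2, 3) → π⊥ ≈ (+7.24264, +2.00000); max(|x|,|y|,|x±y|/√2) = 7.24264 > 1.2 ⇒ ∉ W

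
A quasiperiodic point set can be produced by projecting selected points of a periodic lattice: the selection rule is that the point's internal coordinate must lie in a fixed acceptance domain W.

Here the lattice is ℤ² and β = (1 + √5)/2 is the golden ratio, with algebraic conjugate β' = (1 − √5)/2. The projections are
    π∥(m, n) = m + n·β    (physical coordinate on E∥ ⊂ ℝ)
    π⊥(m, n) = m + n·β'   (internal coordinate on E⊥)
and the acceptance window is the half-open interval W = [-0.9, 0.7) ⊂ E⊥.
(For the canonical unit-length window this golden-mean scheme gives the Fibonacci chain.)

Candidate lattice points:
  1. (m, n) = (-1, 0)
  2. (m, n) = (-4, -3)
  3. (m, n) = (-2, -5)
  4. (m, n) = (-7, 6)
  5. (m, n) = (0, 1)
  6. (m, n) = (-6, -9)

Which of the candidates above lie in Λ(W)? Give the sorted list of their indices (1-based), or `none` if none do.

5, 6

β' = (1−√5)/2 ≈ -0.618034.
[1] lift (-1,0): star map gives -1.000000; window check -0.9 ≤ -1.000000 < 0.7 is false → out
[2] lift (-4,-3): star map gives -2.145898; window check -0.9 ≤ -2.145898 < 0.7 is false → out
[3] lift (-2,-5): star map gives 1.090170; window check -0.9 ≤ 1.090170 < 0.7 is false → out
[4] lift (-7,6): star map gives -10.708204; window check -0.9 ≤ -10.708204 < 0.7 is false → out
[5] lift (0,1): star map gives -0.618034; window check -0.9 ≤ -0.618034 < 0.7 is true → IN Λ
[6] lift (-6,-9): star map gives -0.437694; window check -0.9 ≤ -0.437694 < 0.7 is true → IN Λ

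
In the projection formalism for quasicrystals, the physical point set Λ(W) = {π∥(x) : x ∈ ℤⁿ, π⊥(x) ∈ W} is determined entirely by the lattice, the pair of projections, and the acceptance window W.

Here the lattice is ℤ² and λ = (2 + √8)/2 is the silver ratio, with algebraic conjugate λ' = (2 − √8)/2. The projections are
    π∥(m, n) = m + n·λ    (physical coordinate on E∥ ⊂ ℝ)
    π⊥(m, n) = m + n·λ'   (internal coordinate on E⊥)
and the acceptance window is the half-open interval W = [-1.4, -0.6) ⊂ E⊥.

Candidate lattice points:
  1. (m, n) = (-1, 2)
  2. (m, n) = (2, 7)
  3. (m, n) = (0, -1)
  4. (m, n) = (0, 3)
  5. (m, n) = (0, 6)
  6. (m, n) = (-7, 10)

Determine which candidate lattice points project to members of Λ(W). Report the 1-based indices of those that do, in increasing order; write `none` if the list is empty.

2, 4

Numerically λ ≈ 2.414214 and λ' = −1/λ ≈ -0.414214.
[1] lift (-1,2): star map gives -1.828427; window check -1.4 ≤ -1.828427 < -0.6 is false → out
[2] lift (2,7): star map gives -0.899495; window check -1.4 ≤ -0.899495 < -0.6 is true → IN Λ
[3] lift (0,-1): star map gives 0.414214; window check -1.4 ≤ 0.414214 < -0.6 is false → out
[4] lift (0,3): star map gives -1.242641; window check -1.4 ≤ -1.242641 < -0.6 is true → IN Λ
[5] lift (0,6): star map gives -2.485281; window check -1.4 ≤ -2.485281 < -0.6 is false → out
[6] lift (-7,10): star map gives -11.142136; window check -1.4 ≤ -11.142136 < -0.6 is false → out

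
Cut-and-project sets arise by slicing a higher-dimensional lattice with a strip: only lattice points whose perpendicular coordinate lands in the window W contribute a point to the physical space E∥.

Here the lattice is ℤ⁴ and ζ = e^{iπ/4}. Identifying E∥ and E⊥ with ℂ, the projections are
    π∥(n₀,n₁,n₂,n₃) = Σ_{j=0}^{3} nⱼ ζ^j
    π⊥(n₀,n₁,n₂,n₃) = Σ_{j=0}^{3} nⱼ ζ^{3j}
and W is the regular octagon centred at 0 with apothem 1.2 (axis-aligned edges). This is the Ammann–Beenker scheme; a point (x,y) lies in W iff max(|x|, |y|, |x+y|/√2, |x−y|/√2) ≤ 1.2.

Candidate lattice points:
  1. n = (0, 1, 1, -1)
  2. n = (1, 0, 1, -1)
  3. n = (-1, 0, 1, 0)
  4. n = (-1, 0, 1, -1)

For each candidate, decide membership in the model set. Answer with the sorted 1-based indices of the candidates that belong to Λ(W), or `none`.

none

π⊥(n) = n₀ + n₁ζ³ + n₂ζ⁶ + n₃ζ⁹ where ζ = e^{iπ/4}.
#1 (0, 1, 1, -1): internal (-1.41421, -1.00000); octagon support 1.70711 vs apothem 1.2 → ∉ W
#2 (1, 0, 1, -1): internal (0.29289, -1.70711); octagon support 1.70711 vs apothem 1.2 → ∉ W
#3 (-1, 0, 1, 0): internal (-1.00000, -1.00000); octagon support 1.41421 vs apothem 1.2 → ∉ W
#4 (-1, 0, 1, -1): internal (-1.70711, -1.70711); octagon support 2.41421 vs apothem 1.2 → ∉ W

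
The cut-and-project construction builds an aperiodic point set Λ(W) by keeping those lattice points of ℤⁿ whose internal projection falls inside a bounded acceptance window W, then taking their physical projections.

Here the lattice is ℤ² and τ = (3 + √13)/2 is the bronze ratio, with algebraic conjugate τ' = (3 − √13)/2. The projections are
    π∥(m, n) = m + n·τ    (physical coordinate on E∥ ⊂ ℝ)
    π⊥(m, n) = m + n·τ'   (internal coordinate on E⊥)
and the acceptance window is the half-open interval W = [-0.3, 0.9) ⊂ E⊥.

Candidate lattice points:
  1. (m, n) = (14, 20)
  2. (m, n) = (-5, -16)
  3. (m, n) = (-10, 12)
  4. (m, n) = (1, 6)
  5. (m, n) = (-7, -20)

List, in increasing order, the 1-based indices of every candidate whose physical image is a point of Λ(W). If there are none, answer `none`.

2

Compute τ' = (3−√13)/2 = -0.30278, so π⊥(m,n) = m -0.30278·n.
[1] lift (14,20): star map gives 7.94449; window check -0.3 ≤ 7.94449 < 0.9 is false → out
[2] lift (-5,-16): star map gives -0.15559; window check -0.3 ≤ -0.15559 < 0.9 is true → IN Λ
[3] lift (-10,12): star map gives -13.63331; window check -0.3 ≤ -13.63331 < 0.9 is false → out
[4] lift (1,6): star map gives -0.81665; window check -0.3 ≤ -0.81665 < 0.9 is false → out
[5] lift (-7,-20): star map gives -0.94449; window check -0.3 ≤ -0.94449 < 0.9 is false → out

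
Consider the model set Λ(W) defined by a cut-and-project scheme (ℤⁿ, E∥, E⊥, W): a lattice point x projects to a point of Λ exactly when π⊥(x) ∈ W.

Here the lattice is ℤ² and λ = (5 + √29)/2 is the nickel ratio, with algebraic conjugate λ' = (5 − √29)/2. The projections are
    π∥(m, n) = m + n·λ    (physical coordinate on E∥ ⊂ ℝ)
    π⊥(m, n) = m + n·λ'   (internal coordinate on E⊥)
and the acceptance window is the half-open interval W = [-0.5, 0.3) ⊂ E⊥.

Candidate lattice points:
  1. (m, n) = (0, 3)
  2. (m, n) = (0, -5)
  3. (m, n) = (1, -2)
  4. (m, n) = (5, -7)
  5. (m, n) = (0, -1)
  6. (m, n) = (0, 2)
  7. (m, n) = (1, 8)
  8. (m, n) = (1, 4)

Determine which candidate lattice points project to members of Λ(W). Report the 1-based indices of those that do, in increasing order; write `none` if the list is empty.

5, 6, 8

Compute λ' = (5−√29)/2 = -0.1926, so π⊥(m,n) = m -0.1926·n.
candidate 1: (m,n)=(0,3) → π∥ = 0+3·λ ≈ 15.5777, π⊥ = 0+3·λ' ≈ -0.5777 ∉ [-0.5, 0.3) ⇒ out
candidate 2: (m,n)=(0,-5) → π∥ = 0-5·λ ≈ -25.9629, π⊥ = 0-5·λ' ≈ 0.9629 ∉ [-0.5, 0.3) ⇒ out
candidate 3: (m,n)=(1,-2) → π∥ = 1-2·λ ≈ -9.3852, π⊥ = 1-2·λ' ≈ 1.3852 ∉ [-0.5, 0.3) ⇒ out
candidate 4: (m,n)=(5,-7) → π∥ = 5-7·λ ≈ -31.3481, π⊥ = 5-7·λ' ≈ 6.3481 ∉ [-0.5, 0.3) ⇒ out
candidate 5: (m,n)=(0,-1) → π∥ = 0-1·λ ≈ -5.1926, π⊥ = 0-1·λ' ≈ 0.1926 ∈ [-0.5, 0.3) ⇒ IN Λ
candidate 6: (m,n)=(0,2) → π∥ = 0+2·λ ≈ 10.3852, π⊥ = 0+2·λ' ≈ -0.3852 ∈ [-0.5, 0.3) ⇒ IN Λ
candidate 7: (m,n)=(1,8) → π∥ = 1+8·λ ≈ 42.5407, π⊥ = 1+8·λ' ≈ -0.5407 ∉ [-0.5, 0.3) ⇒ out
candidate 8: (m,n)=(1,4) → π∥ = 1+4·λ ≈ 21.7703, π⊥ = 1+4·λ' ≈ 0.2297 ∈ [-0.5, 0.3) ⇒ IN Λ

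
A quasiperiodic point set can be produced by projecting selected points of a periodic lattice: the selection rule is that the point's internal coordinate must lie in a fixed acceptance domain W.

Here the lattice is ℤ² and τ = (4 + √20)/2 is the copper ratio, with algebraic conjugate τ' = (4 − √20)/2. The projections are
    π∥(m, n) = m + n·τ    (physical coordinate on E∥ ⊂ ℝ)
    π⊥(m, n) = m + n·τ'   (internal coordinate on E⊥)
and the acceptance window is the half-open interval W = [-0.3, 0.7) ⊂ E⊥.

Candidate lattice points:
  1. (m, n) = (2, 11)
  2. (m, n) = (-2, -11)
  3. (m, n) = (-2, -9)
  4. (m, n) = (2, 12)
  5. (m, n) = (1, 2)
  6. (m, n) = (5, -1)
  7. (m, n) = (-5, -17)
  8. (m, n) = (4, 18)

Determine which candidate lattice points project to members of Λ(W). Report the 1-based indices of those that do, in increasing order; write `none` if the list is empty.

τ' = (4−√20)/2 ≈ -0.236068.
#1 (2,11): internal coord 2 + (11)·τ' = -0.596748; -0.596748 ∉ [-0.3, 0.7) → out
#2 (-2,-11): internal coord -2 + (-11)·τ' = +0.596748; +0.596748 ∈ [-0.3, 0.7) → IN Λ
#3 (-2,-9): internal coord -2 + (-9)·τ' = +0.124612; +0.124612 ∈ [-0.3, 0.7) → IN Λ
#4 (2,12): internal coord 2 + (12)·τ' = -0.832816; -0.832816 ∉ [-0.3, 0.7) → out
#5 (1,2): internal coord 1 + (2)·τ' = +0.527864; +0.527864 ∈ [-0.3, 0.7) → IN Λ
#6 (5,-1): internal coord 5 + (-1)·τ' = +5.236068; +5.236068 ∉ [-0.3, 0.7) → out
#7 (-5,-17): internal coord -5 + (-17)·τ' = -0.986844; -0.986844 ∉ [-0.3, 0.7) → out
#8 (4,18): internal coord 4 + (18)·τ' = -0.249224; -0.249224 ∈ [-0.3, 0.7) → IN Λ

2, 3, 5, 8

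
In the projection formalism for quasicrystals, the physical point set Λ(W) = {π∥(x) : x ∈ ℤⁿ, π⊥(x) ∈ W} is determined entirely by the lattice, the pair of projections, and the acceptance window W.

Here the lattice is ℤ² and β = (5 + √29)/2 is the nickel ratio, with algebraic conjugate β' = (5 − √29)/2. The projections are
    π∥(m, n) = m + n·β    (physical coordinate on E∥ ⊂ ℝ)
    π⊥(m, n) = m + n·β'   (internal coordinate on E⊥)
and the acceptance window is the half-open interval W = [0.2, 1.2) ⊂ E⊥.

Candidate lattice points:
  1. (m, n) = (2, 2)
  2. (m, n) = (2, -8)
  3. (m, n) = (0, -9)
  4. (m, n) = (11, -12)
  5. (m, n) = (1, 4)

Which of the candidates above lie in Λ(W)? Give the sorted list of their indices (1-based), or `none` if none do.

β' = (5−√29)/2 ≈ -0.1926.
candidate 1: (m,n)=(2,2) → π∥ = 2+2·β ≈ 12.3852, π⊥ = 2+2·β' ≈ 1.6148 ∉ [0.2, 1.2) ⇒ out
candidate 2: (m,n)=(2,-8) → π∥ = 2-8·β ≈ -39.5407, π⊥ = 2-8·β' ≈ 3.5407 ∉ [0.2, 1.2) ⇒ out
candidate 3: (m,n)=(0,-9) → π∥ = 0-9·β ≈ -46.7332, π⊥ = 0-9·β' ≈ 1.7332 ∉ [0.2, 1.2) ⇒ out
candidate 4: (m,n)=(11,-12) → π∥ = 11-12·β ≈ -51.3110, π⊥ = 11-12·β' ≈ 13.3110 ∉ [0.2, 1.2) ⇒ out
candidate 5: (m,n)=(1,4) → π∥ = 1+4·β ≈ 21.7703, π⊥ = 1+4·β' ≈ 0.2297 ∈ [0.2, 1.2) ⇒ IN Λ

5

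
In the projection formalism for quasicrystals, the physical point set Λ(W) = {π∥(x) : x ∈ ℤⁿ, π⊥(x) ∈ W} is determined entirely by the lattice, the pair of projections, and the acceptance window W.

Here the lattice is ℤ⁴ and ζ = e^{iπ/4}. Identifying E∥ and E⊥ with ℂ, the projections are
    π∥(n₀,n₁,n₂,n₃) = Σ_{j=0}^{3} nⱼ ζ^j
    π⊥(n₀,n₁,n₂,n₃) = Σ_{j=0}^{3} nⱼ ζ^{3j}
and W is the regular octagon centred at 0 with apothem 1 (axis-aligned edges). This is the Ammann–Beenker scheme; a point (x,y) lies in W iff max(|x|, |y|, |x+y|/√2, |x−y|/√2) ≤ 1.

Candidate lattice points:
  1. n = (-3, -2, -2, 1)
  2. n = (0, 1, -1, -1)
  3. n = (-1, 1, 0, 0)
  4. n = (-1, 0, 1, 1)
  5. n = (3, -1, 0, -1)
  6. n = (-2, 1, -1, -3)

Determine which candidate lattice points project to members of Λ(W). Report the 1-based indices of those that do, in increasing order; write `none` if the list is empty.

Internal map: ζ^{3j} for j=0..3 gives (1,0), (−√2/2,√2/2), (0,−1), (√2/2,√2/2).
#1 (-3, -2, -2, 1): internal (-0.87868, 1.29289); octagon support 1.53553 vs apothem 1 → ∉ W
#2 (0, 1, -1, -1): internal (-1.41421, 1.00000); octagon support 1.70711 vs apothem 1 → ∉ W
#3 (-1, 1, 0, 0): internal (-1.70711, 0.70711); octagon support 1.70711 vs apothem 1 → ∉ W
#4 (-1, 0, 1, 1): internal (-0.29289, -0.29289); octagon support 0.41421 vs apothem 1 → ∈ W
#5 (3, -1, 0, -1): internal (3.00000, -1.41421); octagon support 3.12132 vs apothem 1 → ∉ W
#6 (-2, 1, -1, -3): internal (-4.82843, -0.41421); octagon support 4.82843 vs apothem 1 → ∉ W

4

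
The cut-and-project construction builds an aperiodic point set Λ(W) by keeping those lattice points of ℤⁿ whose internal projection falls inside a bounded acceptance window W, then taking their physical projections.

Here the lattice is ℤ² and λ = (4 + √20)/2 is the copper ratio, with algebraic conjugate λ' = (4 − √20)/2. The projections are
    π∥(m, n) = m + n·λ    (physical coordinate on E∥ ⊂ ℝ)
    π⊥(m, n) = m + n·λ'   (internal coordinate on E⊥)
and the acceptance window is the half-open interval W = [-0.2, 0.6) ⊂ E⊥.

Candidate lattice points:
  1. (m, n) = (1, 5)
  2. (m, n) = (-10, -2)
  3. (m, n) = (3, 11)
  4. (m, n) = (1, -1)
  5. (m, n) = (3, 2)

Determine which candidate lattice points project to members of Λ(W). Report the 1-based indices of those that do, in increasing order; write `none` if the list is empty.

1, 3

λ' = (4−√20)/2 ≈ -0.2361.
[1] lift (1,5): star map gives -0.1803; window check -0.2 ≤ -0.1803 < 0.6 is true → IN Λ
[2] lift (-10,-2): star map gives -9.5279; window check -0.2 ≤ -9.5279 < 0.6 is false → out
[3] lift (3,11): star map gives 0.4033; window check -0.2 ≤ 0.4033 < 0.6 is true → IN Λ
[4] lift (1,-1): star map gives 1.2361; window check -0.2 ≤ 1.2361 < 0.6 is false → out
[5] lift (3,2): star map gives 2.5279; window check -0.2 ≤ 2.5279 < 0.6 is false → out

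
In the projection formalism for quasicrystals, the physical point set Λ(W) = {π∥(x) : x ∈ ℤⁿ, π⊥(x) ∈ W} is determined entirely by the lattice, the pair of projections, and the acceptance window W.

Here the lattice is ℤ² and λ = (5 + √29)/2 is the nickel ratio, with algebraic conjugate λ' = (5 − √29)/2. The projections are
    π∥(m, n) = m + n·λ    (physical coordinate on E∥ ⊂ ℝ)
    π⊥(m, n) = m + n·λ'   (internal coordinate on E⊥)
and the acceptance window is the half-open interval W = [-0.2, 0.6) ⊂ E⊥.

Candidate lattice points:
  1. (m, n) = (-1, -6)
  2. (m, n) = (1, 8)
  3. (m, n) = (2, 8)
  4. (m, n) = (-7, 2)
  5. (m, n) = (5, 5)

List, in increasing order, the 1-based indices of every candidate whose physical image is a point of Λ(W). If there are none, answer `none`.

1, 3

Numerically λ ≈ 5.1926 and λ' = −1/λ ≈ -0.1926.
#1 (-1,-6): internal coord -1 + (-6)·λ' = +0.1555; +0.1555 ∈ [-0.2, 0.6) → IN Λ
#2 (1,8): internal coord 1 + (8)·λ' = -0.5407; -0.5407 ∉ [-0.2, 0.6) → out
#3 (2,8): internal coord 2 + (8)·λ' = +0.4593; +0.4593 ∈ [-0.2, 0.6) → IN Λ
#4 (-7,2): internal coord -7 + (2)·λ' = -7.3852; -7.3852 ∉ [-0.2, 0.6) → out
#5 (5,5): internal coord 5 + (5)·λ' = +4.0371; +4.0371 ∉ [-0.2, 0.6) → out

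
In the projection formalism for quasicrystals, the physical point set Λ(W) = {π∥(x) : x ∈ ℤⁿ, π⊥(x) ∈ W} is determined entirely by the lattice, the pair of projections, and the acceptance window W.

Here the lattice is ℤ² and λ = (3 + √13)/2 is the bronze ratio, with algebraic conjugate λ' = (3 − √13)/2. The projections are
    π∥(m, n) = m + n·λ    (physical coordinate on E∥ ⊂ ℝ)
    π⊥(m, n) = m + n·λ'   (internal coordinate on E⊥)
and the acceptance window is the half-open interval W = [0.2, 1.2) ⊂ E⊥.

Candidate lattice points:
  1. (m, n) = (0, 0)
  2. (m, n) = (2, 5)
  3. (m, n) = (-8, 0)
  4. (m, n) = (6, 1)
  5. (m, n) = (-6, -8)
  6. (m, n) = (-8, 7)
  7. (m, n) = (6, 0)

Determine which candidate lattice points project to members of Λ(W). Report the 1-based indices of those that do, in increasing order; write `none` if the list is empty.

λ' = (3−√13)/2 ≈ -0.3028.
candidate 1: (m,n)=(0,0) → π∥ = 0+0·λ ≈ 0.0000, π⊥ = 0+0·λ' ≈ 0.0000 ∉ [0.2, 1.2) ⇒ out
candidate 2: (m,n)=(2,5) → π∥ = 2+5·λ ≈ 18.5139, π⊥ = 2+5·λ' ≈ 0.4861 ∈ [0.2, 1.2) ⇒ IN Λ
candidate 3: (m,n)=(-8,0) → π∥ = -8+0·λ ≈ -8.0000, π⊥ = -8+0·λ' ≈ -8.0000 ∉ [0.2, 1.2) ⇒ out
candidate 4: (m,n)=(6,1) → π∥ = 6+1·λ ≈ 9.3028, π⊥ = 6+1·λ' ≈ 5.6972 ∉ [0.2, 1.2) ⇒ out
candidate 5: (m,n)=(-6,-8) → π∥ = -6-8·λ ≈ -32.4222, π⊥ = -6-8·λ' ≈ -3.5778 ∉ [0.2, 1.2) ⇒ out
candidate 6: (m,n)=(-8,7) → π∥ = -8+7·λ ≈ 15.1194, π⊥ = -8+7·λ' ≈ -10.1194 ∉ [0.2, 1.2) ⇒ out
candidate 7: (m,n)=(6,0) → π∥ = 6+0·λ ≈ 6.0000, π⊥ = 6+0·λ' ≈ 6.0000 ∉ [0.2, 1.2) ⇒ out

2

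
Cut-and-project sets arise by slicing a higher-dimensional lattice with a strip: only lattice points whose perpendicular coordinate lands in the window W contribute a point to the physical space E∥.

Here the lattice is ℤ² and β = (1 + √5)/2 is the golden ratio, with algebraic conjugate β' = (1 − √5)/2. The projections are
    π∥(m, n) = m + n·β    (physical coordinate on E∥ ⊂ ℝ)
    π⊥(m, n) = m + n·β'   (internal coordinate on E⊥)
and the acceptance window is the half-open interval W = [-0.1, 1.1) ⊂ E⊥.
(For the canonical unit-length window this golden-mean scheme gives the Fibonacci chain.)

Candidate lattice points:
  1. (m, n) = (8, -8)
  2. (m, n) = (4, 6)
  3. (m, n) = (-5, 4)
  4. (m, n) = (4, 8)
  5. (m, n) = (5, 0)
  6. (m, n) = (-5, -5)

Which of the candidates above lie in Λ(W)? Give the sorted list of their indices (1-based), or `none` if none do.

2

β' = (1−√5)/2 ≈ -0.61803.
[1] lift (8,-8): star map gives 12.94427; window check -0.1 ≤ 12.94427 < 1.1 is false → out
[2] lift (4,6): star map gives 0.29180; window check -0.1 ≤ 0.29180 < 1.1 is true → IN Λ
[3] lift (-5,4): star map gives -7.47214; window check -0.1 ≤ -7.47214 < 1.1 is false → out
[4] lift (4,8): star map gives -0.94427; window check -0.1 ≤ -0.94427 < 1.1 is false → out
[5] lift (5,0): star map gives 5.00000; window check -0.1 ≤ 5.00000 < 1.1 is false → out
[6] lift (-5,-5): star map gives -1.90983; window check -0.1 ≤ -1.90983 < 1.1 is false → out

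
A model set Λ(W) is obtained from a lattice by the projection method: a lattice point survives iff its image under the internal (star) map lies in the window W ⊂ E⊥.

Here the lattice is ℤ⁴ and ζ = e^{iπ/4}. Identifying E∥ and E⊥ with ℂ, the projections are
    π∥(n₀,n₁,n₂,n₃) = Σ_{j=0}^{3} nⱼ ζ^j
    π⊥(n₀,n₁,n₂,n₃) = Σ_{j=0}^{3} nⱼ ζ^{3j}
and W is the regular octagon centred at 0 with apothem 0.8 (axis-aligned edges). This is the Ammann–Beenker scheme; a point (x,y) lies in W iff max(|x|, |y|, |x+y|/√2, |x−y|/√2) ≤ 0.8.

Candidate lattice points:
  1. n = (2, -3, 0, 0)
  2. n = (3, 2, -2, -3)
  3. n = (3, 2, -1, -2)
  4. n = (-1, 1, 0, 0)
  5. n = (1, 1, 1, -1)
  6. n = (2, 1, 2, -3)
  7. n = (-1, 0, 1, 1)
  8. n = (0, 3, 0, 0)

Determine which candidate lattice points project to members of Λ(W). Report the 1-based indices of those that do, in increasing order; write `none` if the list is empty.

Internal map: ζ^{3j} for j=0..3 gives (1,0), (−√2/2,√2/2), (0,−1), (√2/2,√2/2).
#1 (2, -3, 0, 0): internal (4.121320, -2.121320); octagon support 4.414214 vs apothem 0.8 → ∉ W
#2 (3, 2, -2, -3): internal (-0.535534, 1.292893); octagon support 1.292893 vs apothem 0.8 → ∉ W
#3 (3, 2, -1, -2): internal (0.171573, 1.000000); octagon support 1.000000 vs apothem 0.8 → ∉ W
#4 (-1, 1, 0, 0): internal (-1.707107, 0.707107); octagon support 1.707107 vs apothem 0.8 → ∉ W
#5 (1, 1, 1, -1): internal (-0.414214, -1.000000); octagon support 1.000000 vs apothem 0.8 → ∉ W
#6 (2, 1, 2, -3): internal (-0.828427, -3.414214); octagon support 3.414214 vs apothem 0.8 → ∉ W
#7 (-1, 0, 1, 1): internal (-0.292893, -0.292893); octagon support 0.414214 vs apothem 0.8 → ∈ W
#8 (0, 3, 0, 0): internal (-2.121320, 2.121320); octagon support 3.000000 vs apothem 0.8 → ∉ W

7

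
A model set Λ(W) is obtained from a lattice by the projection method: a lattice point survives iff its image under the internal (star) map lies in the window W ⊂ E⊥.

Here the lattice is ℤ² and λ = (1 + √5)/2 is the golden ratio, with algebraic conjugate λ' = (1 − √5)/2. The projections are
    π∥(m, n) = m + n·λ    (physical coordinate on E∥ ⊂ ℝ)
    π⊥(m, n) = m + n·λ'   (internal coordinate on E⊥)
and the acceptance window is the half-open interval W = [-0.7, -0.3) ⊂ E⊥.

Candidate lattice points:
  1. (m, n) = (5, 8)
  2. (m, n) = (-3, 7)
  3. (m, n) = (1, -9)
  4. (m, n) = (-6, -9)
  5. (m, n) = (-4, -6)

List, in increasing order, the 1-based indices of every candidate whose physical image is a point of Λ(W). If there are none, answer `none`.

Compute λ' = (1−√5)/2 = -0.618034, so π⊥(m,n) = m -0.618034·n.
[1] lift (5,8): star map gives 0.055728; window check -0.7 ≤ 0.055728 < -0.3 is false → out
[2] lift (-3,7): star map gives -7.326238; window check -0.7 ≤ -7.326238 < -0.3 is false → out
[3] lift (1,-9): star map gives 6.562306; window check -0.7 ≤ 6.562306 < -0.3 is false → out
[4] lift (-6,-9): star map gives -0.437694; window check -0.7 ≤ -0.437694 < -0.3 is true → IN Λ
[5] lift (-4,-6): star map gives -0.291796; window check -0.7 ≤ -0.291796 < -0.3 is false → out

4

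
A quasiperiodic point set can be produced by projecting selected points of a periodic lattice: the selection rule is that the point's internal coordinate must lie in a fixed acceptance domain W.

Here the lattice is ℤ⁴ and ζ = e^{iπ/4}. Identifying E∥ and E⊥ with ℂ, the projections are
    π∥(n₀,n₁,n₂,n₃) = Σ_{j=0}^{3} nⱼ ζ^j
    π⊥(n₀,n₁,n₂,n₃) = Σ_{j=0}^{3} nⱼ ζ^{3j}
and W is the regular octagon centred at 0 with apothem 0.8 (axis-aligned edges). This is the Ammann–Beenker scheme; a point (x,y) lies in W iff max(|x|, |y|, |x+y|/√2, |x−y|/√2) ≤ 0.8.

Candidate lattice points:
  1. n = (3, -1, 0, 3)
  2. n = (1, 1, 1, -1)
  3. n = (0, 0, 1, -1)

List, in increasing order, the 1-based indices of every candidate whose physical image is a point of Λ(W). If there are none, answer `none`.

Internal map: ζ^{3j} for j=0..3 gives (1,0), (−√2/2,√2/2), (0,−1), (√2/2,√2/2).
candidate 1: n = (3, -1, 0, 3) → π⊥ ≈ (+5.828427, +1.414214); max(|x|,|y|,|x±y|/√2) = 5.828427 > 0.8 ⇒ ∉ W
candidate 2: n = (1, 1, 1, -1) → π⊥ ≈ (-0.414214, -1.000000); max(|x|,|y|,|x±y|/√2) = 1.000000 > 0.8 ⇒ ∉ W
candidate 3: n = (0, 0, 1, -1) → π⊥ ≈ (-0.707107, -1.707107); max(|x|,|y|,|x±y|/√2) = 1.707107 > 0.8 ⇒ ∉ W

none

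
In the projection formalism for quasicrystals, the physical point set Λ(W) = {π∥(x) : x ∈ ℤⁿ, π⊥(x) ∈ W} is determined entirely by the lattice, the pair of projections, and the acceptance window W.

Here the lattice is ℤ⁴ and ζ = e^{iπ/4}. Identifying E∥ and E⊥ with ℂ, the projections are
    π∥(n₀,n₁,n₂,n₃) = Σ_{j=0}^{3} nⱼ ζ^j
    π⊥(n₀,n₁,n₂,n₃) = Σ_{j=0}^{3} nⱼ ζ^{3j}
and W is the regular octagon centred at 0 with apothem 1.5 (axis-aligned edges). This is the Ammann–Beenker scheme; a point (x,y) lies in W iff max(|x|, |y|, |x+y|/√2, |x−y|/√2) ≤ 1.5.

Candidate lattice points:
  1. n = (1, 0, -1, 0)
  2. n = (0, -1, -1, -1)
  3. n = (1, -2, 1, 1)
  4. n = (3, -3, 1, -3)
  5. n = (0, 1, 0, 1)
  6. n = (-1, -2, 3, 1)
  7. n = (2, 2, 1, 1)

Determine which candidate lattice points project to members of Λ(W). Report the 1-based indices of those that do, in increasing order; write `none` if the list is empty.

Internal map: ζ^{3j} for j=0..3 gives (1,0), (−√2/2,√2/2), (0,−1), (√2/2,√2/2).
#1 (1, 0, -1, 0): internal (1.0000, 1.0000); octagon support 1.4142 vs apothem 1.5 → ∈ W
#2 (0, -1, -1, -1): internal (0.0000, -0.4142); octagon support 0.4142 vs apothem 1.5 → ∈ W
#3 (1, -2, 1, 1): internal (3.1213, -1.7071); octagon support 3.4142 vs apothem 1.5 → ∉ W
#4 (3, -3, 1, -3): internal (3.0000, -5.2426); octagon support 5.8284 vs apothem 1.5 → ∉ W
#5 (0, 1, 0, 1): internal (0.0000, 1.4142); octagon support 1.4142 vs apothem 1.5 → ∈ W
#6 (-1, -2, 3, 1): internal (1.1213, -3.7071); octagon support 3.7071 vs apothem 1.5 → ∉ W
#7 (2, 2, 1, 1): internal (1.2929, 1.1213); octagon support 1.7071 vs apothem 1.5 → ∉ W

1, 2, 5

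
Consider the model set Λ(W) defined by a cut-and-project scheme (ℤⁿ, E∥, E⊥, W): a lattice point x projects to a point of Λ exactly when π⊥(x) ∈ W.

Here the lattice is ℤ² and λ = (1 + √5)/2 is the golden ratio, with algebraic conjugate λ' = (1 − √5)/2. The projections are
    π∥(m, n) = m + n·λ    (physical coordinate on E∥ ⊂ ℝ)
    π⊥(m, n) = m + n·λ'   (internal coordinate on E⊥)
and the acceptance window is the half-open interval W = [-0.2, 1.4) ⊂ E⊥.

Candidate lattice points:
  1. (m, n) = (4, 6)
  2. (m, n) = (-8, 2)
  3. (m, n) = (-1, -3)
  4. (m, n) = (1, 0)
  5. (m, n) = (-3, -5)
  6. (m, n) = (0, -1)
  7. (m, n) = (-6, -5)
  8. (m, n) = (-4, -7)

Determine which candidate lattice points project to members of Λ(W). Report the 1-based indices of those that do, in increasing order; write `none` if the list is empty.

1, 3, 4, 5, 6, 8

Compute λ' = (1−√5)/2 = -0.61803, so π⊥(m,n) = m -0.61803·n.
candidate 1: (m,n)=(4,6) → π∥ = 4+6·λ ≈ 13.70820, π⊥ = 4+6·λ' ≈ 0.29180 ∈ [-0.2, 1.4) ⇒ IN Λ
candidate 2: (m,n)=(-8,2) → π∥ = -8+2·λ ≈ -4.76393, π⊥ = -8+2·λ' ≈ -9.23607 ∉ [-0.2, 1.4) ⇒ out
candidate 3: (m,n)=(-1,-3) → π∥ = -1-3·λ ≈ -5.85410, π⊥ = -1-3·λ' ≈ 0.85410 ∈ [-0.2, 1.4) ⇒ IN Λ
candidate 4: (m,n)=(1,0) → π∥ = 1+0·λ ≈ 1.00000, π⊥ = 1+0·λ' ≈ 1.00000 ∈ [-0.2, 1.4) ⇒ IN Λ
candidate 5: (m,n)=(-3,-5) → π∥ = -3-5·λ ≈ -11.09017, π⊥ = -3-5·λ' ≈ 0.09017 ∈ [-0.2, 1.4) ⇒ IN Λ
candidate 6: (m,n)=(0,-1) → π∥ = 0-1·λ ≈ -1.61803, π⊥ = 0-1·λ' ≈ 0.61803 ∈ [-0.2, 1.4) ⇒ IN Λ
candidate 7: (m,n)=(-6,-5) → π∥ = -6-5·λ ≈ -14.09017, π⊥ = -6-5·λ' ≈ -2.90983 ∉ [-0.2, 1.4) ⇒ out
candidate 8: (m,n)=(-4,-7) → π∥ = -4-7·λ ≈ -15.32624, π⊥ = -4-7·λ' ≈ 0.32624 ∈ [-0.2, 1.4) ⇒ IN Λ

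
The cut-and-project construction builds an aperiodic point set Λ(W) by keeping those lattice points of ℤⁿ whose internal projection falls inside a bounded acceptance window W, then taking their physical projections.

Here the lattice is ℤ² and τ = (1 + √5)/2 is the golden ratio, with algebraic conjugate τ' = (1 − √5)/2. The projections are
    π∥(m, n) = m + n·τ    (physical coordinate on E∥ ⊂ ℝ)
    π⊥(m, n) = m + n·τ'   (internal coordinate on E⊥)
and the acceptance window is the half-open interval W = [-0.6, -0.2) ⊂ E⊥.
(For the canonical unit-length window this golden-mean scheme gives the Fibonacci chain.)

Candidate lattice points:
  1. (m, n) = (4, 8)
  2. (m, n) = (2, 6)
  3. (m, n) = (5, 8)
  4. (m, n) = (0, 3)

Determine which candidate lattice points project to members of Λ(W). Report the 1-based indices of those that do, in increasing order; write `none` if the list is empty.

none

τ' = (1−√5)/2 ≈ -0.61803.
[1] lift (4,8): star map gives -0.94427; window check -0.6 ≤ -0.94427 < -0.2 is false → out
[2] lift (2,6): star map gives -1.70820; window check -0.6 ≤ -1.70820 < -0.2 is false → out
[3] lift (5,8): star map gives 0.05573; window check -0.6 ≤ 0.05573 < -0.2 is false → out
[4] lift (0,3): star map gives -1.85410; window check -0.6 ≤ -1.85410 < -0.2 is false → out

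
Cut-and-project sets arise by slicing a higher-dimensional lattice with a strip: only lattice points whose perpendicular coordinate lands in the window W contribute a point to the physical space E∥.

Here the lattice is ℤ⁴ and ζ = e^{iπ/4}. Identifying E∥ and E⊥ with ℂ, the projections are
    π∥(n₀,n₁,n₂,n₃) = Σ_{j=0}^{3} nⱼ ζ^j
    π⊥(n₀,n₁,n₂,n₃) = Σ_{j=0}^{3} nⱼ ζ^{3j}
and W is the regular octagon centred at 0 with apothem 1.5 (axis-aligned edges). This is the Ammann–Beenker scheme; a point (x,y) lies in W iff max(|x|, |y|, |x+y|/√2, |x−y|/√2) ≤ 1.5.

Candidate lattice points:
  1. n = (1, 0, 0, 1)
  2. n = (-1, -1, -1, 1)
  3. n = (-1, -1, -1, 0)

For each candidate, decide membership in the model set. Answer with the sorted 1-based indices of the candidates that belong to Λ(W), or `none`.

With ζ = e^{iπ/4} the internal vectors are ζ^0,ζ^3,ζ^6,ζ^9.
candidate 1: n = (1, 0, 0, 1) → π⊥ ≈ (+1.70711, +0.70711); max(|x|,|y|,|x±y|/√2) = 1.70711 > 1.5 ⇒ ∉ W
candidate 2: n = (-1, -1, -1, 1) → π⊥ ≈ (+0.41421, +1.00000); max(|x|,|y|,|x±y|/√2) = 1.00000 ≤ 1.5 ⇒ ∈ W
candidate 3: n = (-1, -1, -1, 0) → π⊥ ≈ (-0.29289, +0.29289); max(|x|,|y|,|x±y|/√2) = 0.41421 ≤ 1.5 ⇒ ∈ W

2, 3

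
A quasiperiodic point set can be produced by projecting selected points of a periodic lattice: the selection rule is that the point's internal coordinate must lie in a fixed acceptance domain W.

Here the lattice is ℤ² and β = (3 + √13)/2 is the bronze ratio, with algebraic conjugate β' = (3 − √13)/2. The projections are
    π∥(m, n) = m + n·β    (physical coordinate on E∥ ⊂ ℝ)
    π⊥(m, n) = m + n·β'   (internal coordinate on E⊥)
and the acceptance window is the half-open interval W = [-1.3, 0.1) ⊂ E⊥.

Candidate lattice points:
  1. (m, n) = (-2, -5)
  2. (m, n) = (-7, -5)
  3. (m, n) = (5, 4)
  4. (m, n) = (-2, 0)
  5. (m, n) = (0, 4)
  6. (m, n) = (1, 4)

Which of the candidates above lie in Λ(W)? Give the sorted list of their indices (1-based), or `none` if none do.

1, 5, 6

Compute β' = (3−√13)/2 = -0.30278, so π⊥(m,n) = m -0.30278·n.
#1 (-2,-5): internal coord -2 + (-5)·β' = -0.48612; -0.48612 ∈ [-1.3, 0.1) → IN Λ
#2 (-7,-5): internal coord -7 + (-5)·β' = -5.48612; -5.48612 ∉ [-1.3, 0.1) → out
#3 (5,4): internal coord 5 + (4)·β' = +3.78890; +3.78890 ∉ [-1.3, 0.1) → out
#4 (-2,0): internal coord -2 + (0)·β' = -2.00000; -2.00000 ∉ [-1.3, 0.1) → out
#5 (0,4): internal coord 0 + (4)·β' = -1.21110; -1.21110 ∈ [-1.3, 0.1) → IN Λ
#6 (1,4): internal coord 1 + (4)·β' = -0.21110; -0.21110 ∈ [-1.3, 0.1) → IN Λ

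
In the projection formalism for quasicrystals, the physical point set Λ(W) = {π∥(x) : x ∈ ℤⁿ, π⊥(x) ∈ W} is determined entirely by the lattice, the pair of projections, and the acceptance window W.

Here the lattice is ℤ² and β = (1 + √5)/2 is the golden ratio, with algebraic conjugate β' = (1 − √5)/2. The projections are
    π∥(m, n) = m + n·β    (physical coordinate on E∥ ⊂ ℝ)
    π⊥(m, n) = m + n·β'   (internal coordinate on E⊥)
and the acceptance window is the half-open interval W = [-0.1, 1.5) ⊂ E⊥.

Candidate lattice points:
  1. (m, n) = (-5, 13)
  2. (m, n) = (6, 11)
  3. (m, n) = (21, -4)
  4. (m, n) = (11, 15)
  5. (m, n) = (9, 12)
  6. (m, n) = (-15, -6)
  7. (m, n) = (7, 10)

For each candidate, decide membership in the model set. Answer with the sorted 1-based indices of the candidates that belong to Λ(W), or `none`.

β' = (1−√5)/2 ≈ -0.6180.
#1 (-5,13): internal coord -5 + (13)·β' = -13.0344; -13.0344 ∉ [-0.1, 1.5) → out
#2 (6,11): internal coord 6 + (11)·β' = -0.7984; -0.7984 ∉ [-0.1, 1.5) → out
#3 (21,-4): internal coord 21 + (-4)·β' = +23.4721; +23.4721 ∉ [-0.1, 1.5) → out
#4 (11,15): internal coord 11 + (15)·β' = +1.7295; +1.7295 ∉ [-0.1, 1.5) → out
#5 (9,12): internal coord 9 + (12)·β' = +1.5836; +1.5836 ∉ [-0.1, 1.5) → out
#6 (-15,-6): internal coord -15 + (-6)·β' = -11.2918; -11.2918 ∉ [-0.1, 1.5) → out
#7 (7,10): internal coord 7 + (10)·β' = +0.8197; +0.8197 ∈ [-0.1, 1.5) → IN Λ

7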